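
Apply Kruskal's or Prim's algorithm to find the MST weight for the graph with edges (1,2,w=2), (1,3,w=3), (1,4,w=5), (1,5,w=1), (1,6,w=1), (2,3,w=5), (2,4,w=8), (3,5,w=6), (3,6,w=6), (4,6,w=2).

Apply Kruskal's algorithm (sort edges by weight, add if no cycle):

Sorted edges by weight:
  (1,5) w=1
  (1,6) w=1
  (1,2) w=2
  (4,6) w=2
  (1,3) w=3
  (1,4) w=5
  (2,3) w=5
  (3,5) w=6
  (3,6) w=6
  (2,4) w=8

Add edge (1,5) w=1 -- no cycle. Running total: 1
Add edge (1,6) w=1 -- no cycle. Running total: 2
Add edge (1,2) w=2 -- no cycle. Running total: 4
Add edge (4,6) w=2 -- no cycle. Running total: 6
Add edge (1,3) w=3 -- no cycle. Running total: 9

MST edges: (1,5,w=1), (1,6,w=1), (1,2,w=2), (4,6,w=2), (1,3,w=3)
Total MST weight: 1 + 1 + 2 + 2 + 3 = 9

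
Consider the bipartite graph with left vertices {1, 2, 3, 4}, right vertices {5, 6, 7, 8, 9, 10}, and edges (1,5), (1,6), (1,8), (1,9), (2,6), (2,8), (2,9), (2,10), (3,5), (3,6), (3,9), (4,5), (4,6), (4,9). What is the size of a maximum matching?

Step 1: List the neighbors of each left vertex:
  1: 5, 6, 8, 9
  2: 6, 8, 9, 10
  3: 5, 6, 9
  4: 5, 6, 9

Step 2: Greedily match left vertices, then look for augmenting paths:
  Match 1 -- 8
  Match 2 -- 6
  Match 3 -- 9
  Match 4 -- 5
  No augmenting path remains.

Step 3: Verify this is maximum:
  Matching size 4 = min(|L|, |R|) = min(4, 6), which is an upper bound, so this matching is maximum.

Maximum matching: {(1,8), (2,6), (3,9), (4,5)}
Size: 4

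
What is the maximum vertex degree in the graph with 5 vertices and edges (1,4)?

Step 1: Count edges incident to each vertex:
  deg(1) = 1 (neighbors: 4)
  deg(2) = 0 (neighbors: none)
  deg(3) = 0 (neighbors: none)
  deg(4) = 1 (neighbors: 1)
  deg(5) = 0 (neighbors: none)

Step 2: Find maximum:
  max(1, 0, 0, 1, 0) = 1 (vertex 1)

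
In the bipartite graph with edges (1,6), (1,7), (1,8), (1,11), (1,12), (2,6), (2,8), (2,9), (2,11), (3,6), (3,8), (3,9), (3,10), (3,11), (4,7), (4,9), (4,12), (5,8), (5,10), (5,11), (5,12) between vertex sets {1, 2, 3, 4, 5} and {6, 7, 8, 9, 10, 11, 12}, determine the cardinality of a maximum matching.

Step 1: List the neighbors of each left vertex:
  1: 6, 7, 8, 11, 12
  2: 6, 8, 9, 11
  3: 6, 8, 9, 10, 11
  4: 7, 9, 12
  5: 8, 10, 11, 12

Step 2: Greedily match left vertices, then look for augmenting paths:
  Match 1 -- 6
  Match 2 -- 8
  Match 3 -- 9
  Match 4 -- 7
  Match 5 -- 10
  No augmenting path remains.

Step 3: Verify this is maximum:
  Matching size 5 = min(|L|, |R|) = min(5, 7), which is an upper bound, so this matching is maximum.

Maximum matching: {(1,6), (2,8), (3,9), (4,7), (5,10)}
Size: 5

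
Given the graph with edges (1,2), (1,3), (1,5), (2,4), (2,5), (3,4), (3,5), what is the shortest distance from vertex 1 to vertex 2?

Step 1: Build adjacency list:
  1: 2, 3, 5
  2: 1, 4, 5
  3: 1, 4, 5
  4: 2, 3
  5: 1, 2, 3

Step 2: BFS from vertex 1 to find shortest path to 2:
  vertex 2 reached at distance 1

Step 3: Shortest path: 1 -> 2
Path length: 1 edge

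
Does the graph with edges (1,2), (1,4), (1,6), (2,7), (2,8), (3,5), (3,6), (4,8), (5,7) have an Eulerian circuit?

Step 1: Find the degree of each vertex:
  deg(1) = 3
  deg(2) = 3
  deg(3) = 2
  deg(4) = 2
  deg(5) = 2
  deg(6) = 2
  deg(7) = 2
  deg(8) = 2

Step 2: Count vertices with odd degree:
  Odd-degree vertices: 1, 2 (2 total)

Step 3: Apply Euler's theorem:
  - Eulerian circuit exists iff graph is connected and all vertices have even degree
  - Eulerian path exists iff graph is connected and has 0 or 2 odd-degree vertices

Graph is connected with exactly 2 odd-degree vertices (1, 2).
Eulerian path exists (starting and ending at the odd-degree vertices), but no Eulerian circuit.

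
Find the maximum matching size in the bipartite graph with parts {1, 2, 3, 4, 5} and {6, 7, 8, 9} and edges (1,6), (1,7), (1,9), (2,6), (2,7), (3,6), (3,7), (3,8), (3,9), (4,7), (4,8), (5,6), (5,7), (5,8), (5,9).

Step 1: List the neighbors of each left vertex:
  1: 6, 7, 9
  2: 6, 7
  3: 6, 7, 8, 9
  4: 7, 8
  5: 6, 7, 8, 9

Step 2: Greedily match left vertices, then look for augmenting paths:
  Match 1 -- 6
  Match 2 -- 7
  Match 3 -- 8
  Match 5 -- 9
  No augmenting path remains.

Step 3: Verify this is maximum:
  Matching size 4 = min(|L|, |R|) = min(5, 4), which is an upper bound, so this matching is maximum.

Maximum matching: {(1,6), (2,7), (3,8), (5,9)}
Size: 4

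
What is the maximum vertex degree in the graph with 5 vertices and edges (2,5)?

Step 1: Count edges incident to each vertex:
  deg(1) = 0 (neighbors: none)
  deg(2) = 1 (neighbors: 5)
  deg(3) = 0 (neighbors: none)
  deg(4) = 0 (neighbors: none)
  deg(5) = 1 (neighbors: 2)

Step 2: Find maximum:
  max(0, 1, 0, 0, 1) = 1 (vertex 2)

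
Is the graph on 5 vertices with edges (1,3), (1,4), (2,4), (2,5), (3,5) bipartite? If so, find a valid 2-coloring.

Step 1: Attempt 2-coloring using BFS:
  Start at vertex 1, assign color 0
  Color vertex 3 with color 1 (neighbor of 1)
  Color vertex 4 with color 1 (neighbor of 1)
  Color vertex 5 with color 0 (neighbor of 3)
  Color vertex 2 with color 0 (neighbor of 4)

Step 2: Conflict found! Vertices 5 and 2 are adjacent but have the same color.
This means the graph contains an odd cycle.

The graph is NOT bipartite.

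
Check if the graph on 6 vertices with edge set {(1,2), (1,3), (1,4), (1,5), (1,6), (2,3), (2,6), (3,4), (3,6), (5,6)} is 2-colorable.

Step 1: Attempt 2-coloring using BFS:
  Start at vertex 1, assign color 0
  Color vertex 2 with color 1 (neighbor of 1)
  Color vertex 3 with color 1 (neighbor of 1)
  Color vertex 4 with color 1 (neighbor of 1)
  Color vertex 5 with color 1 (neighbor of 1)
  Color vertex 6 with color 1 (neighbor of 1)

Step 2: Conflict found! Vertices 2 and 3 are adjacent but have the same color.
This means the graph contains an odd cycle.

The graph is NOT bipartite.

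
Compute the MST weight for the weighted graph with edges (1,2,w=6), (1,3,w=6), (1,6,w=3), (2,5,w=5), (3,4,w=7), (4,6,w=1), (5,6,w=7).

Apply Kruskal's algorithm (sort edges by weight, add if no cycle):

Sorted edges by weight:
  (4,6) w=1
  (1,6) w=3
  (2,5) w=5
  (1,2) w=6
  (1,3) w=6
  (3,4) w=7
  (5,6) w=7

Add edge (4,6) w=1 -- no cycle. Running total: 1
Add edge (1,6) w=3 -- no cycle. Running total: 4
Add edge (2,5) w=5 -- no cycle. Running total: 9
Add edge (1,2) w=6 -- no cycle. Running total: 15
Add edge (1,3) w=6 -- no cycle. Running total: 21

MST edges: (4,6,w=1), (1,6,w=3), (2,5,w=5), (1,2,w=6), (1,3,w=6)
Total MST weight: 1 + 3 + 5 + 6 + 6 = 21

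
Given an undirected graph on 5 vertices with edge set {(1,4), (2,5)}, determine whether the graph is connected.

Step 1: Build adjacency list from edges:
  1: 4
  2: 5
  3: (none)
  4: 1
  5: 2

Step 2: Run BFS/DFS from vertex 1:
  Visited: {1, 4}
  Reached 2 of 5 vertices

Step 3: Only 2 of 5 vertices reached. Graph is disconnected.
Connected components: {1, 4}, {2, 5}, {3}
Answer: No, the graph is not connected (3 components).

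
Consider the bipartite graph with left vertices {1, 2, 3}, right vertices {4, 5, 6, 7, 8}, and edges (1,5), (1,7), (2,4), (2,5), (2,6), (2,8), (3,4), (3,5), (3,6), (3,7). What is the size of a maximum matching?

Step 1: List the neighbors of each left vertex:
  1: 5, 7
  2: 4, 5, 6, 8
  3: 4, 5, 6, 7

Step 2: Greedily match left vertices, then look for augmenting paths:
  Match 1 -- 5
  Match 2 -- 4
  Match 3 -- 6
  No augmenting path remains.

Step 3: Verify this is maximum:
  Matching size 3 = min(|L|, |R|) = min(3, 5), which is an upper bound, so this matching is maximum.

Maximum matching: {(1,5), (2,4), (3,6)}
Size: 3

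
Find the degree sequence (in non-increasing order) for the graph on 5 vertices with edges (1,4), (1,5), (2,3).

Step 1: Count edges incident to each vertex:
  deg(1) = 2 (neighbors: 4, 5)
  deg(2) = 1 (neighbors: 3)
  deg(3) = 1 (neighbors: 2)
  deg(4) = 1 (neighbors: 1)
  deg(5) = 1 (neighbors: 1)

Step 2: Sort degrees in non-increasing order:
  Degrees: [2, 1, 1, 1, 1] -> sorted: [2, 1, 1, 1, 1]

Degree sequence: [2, 1, 1, 1, 1]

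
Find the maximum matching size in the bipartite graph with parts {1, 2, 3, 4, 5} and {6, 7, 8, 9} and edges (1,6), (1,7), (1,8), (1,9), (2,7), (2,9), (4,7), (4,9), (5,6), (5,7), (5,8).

Step 1: List the neighbors of each left vertex:
  1: 6, 7, 8, 9
  2: 7, 9
  3: (none)
  4: 7, 9
  5: 6, 7, 8

Step 2: Greedily match left vertices, then look for augmenting paths:
  Match 1 -- 6
  Match 2 -- 7
  Match 4 -- 9
  Match 5 -- 8
  No augmenting path remains.

Step 3: Verify this is maximum:
  Matching size 4 = min(|L|, |R|) = min(5, 4), which is an upper bound, so this matching is maximum.

Maximum matching: {(1,6), (2,7), (4,9), (5,8)}
Size: 4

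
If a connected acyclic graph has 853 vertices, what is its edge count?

A tree on n vertices always has exactly n - 1 edges.
For n = 853: edges = 853 - 1 = 852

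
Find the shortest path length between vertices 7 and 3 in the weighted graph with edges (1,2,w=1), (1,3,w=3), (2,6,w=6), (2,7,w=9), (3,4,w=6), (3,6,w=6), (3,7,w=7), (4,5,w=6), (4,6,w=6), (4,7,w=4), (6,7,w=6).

Step 1: Build adjacency list with weights:
  1: 2(w=1), 3(w=3)
  2: 1(w=1), 6(w=6), 7(w=9)
  3: 1(w=3), 4(w=6), 6(w=6), 7(w=7)
  4: 3(w=6), 5(w=6), 6(w=6), 7(w=4)
  5: 4(w=6)
  6: 2(w=6), 3(w=6), 4(w=6), 7(w=6)
  7: 2(w=9), 3(w=7), 4(w=4), 6(w=6)

Step 2: Apply Dijkstra's algorithm from vertex 7:
  Visit vertex 7 (distance=0)
    Update dist[2] = 9
    Update dist[3] = 7
    Update dist[4] = 4
    Update dist[6] = 6
  Visit vertex 4 (distance=4)
    Update dist[5] = 10
  Visit vertex 6 (distance=6)
  Visit vertex 3 (distance=7)
    Update dist[1] = 10

Step 3: Shortest path: 7 -> 3
Total weight: 7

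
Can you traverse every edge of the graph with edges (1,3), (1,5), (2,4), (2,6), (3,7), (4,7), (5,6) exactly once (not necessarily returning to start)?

Step 1: Find the degree of each vertex:
  deg(1) = 2
  deg(2) = 2
  deg(3) = 2
  deg(4) = 2
  deg(5) = 2
  deg(6) = 2
  deg(7) = 2

Step 2: Count vertices with odd degree:
  All vertices have even degree (0 odd-degree vertices)

Step 3: Apply Euler's theorem:
  - Eulerian circuit exists iff graph is connected and all vertices have even degree
  - Eulerian path exists iff graph is connected and has 0 or 2 odd-degree vertices

Graph is connected with 0 odd-degree vertices.
Both Eulerian circuit and Eulerian path exist.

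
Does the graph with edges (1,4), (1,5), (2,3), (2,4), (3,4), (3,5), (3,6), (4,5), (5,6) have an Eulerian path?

Step 1: Find the degree of each vertex:
  deg(1) = 2
  deg(2) = 2
  deg(3) = 4
  deg(4) = 4
  deg(5) = 4
  deg(6) = 2

Step 2: Count vertices with odd degree:
  All vertices have even degree (0 odd-degree vertices)

Step 3: Apply Euler's theorem:
  - Eulerian circuit exists iff graph is connected and all vertices have even degree
  - Eulerian path exists iff graph is connected and has 0 or 2 odd-degree vertices

Graph is connected with 0 odd-degree vertices.
Both Eulerian circuit and Eulerian path exist.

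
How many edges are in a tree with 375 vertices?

A tree on n vertices always has exactly n - 1 edges.
For n = 375: edges = 375 - 1 = 374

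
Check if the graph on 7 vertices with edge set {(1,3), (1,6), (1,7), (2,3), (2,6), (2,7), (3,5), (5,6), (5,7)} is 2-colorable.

Step 1: Attempt 2-coloring using BFS:
  Start at vertex 1, assign color 0
  Color vertex 3 with color 1 (neighbor of 1)
  Color vertex 6 with color 1 (neighbor of 1)
  Color vertex 7 with color 1 (neighbor of 1)
  Color vertex 2 with color 0 (neighbor of 3)
  Color vertex 5 with color 0 (neighbor of 3)
  Start new component at vertex 4, assign color 0

Step 2: 2-coloring succeeded. No conflicts found.
  Set A (color 0): {1, 2, 4, 5}
  Set B (color 1): {3, 6, 7}

The graph is bipartite with partition {1, 2, 4, 5}, {3, 6, 7}.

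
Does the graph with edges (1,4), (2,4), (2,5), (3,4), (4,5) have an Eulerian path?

Step 1: Find the degree of each vertex:
  deg(1) = 1
  deg(2) = 2
  deg(3) = 1
  deg(4) = 4
  deg(5) = 2

Step 2: Count vertices with odd degree:
  Odd-degree vertices: 1, 3 (2 total)

Step 3: Apply Euler's theorem:
  - Eulerian circuit exists iff graph is connected and all vertices have even degree
  - Eulerian path exists iff graph is connected and has 0 or 2 odd-degree vertices

Graph is connected with exactly 2 odd-degree vertices (1, 3).
Eulerian path exists (starting and ending at the odd-degree vertices), but no Eulerian circuit.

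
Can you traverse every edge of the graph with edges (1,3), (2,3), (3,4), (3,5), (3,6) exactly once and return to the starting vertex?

Step 1: Find the degree of each vertex:
  deg(1) = 1
  deg(2) = 1
  deg(3) = 5
  deg(4) = 1
  deg(5) = 1
  deg(6) = 1

Step 2: Count vertices with odd degree:
  Odd-degree vertices: 1, 2, 3, 4, 5, 6 (6 total)

Step 3: Apply Euler's theorem:
  - Eulerian circuit exists iff graph is connected and all vertices have even degree
  - Eulerian path exists iff graph is connected and has 0 or 2 odd-degree vertices

Graph has 6 odd-degree vertices (need 0 or 2).
Neither Eulerian path nor Eulerian circuit exists.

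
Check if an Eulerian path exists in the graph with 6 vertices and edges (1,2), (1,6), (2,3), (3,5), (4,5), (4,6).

Step 1: Find the degree of each vertex:
  deg(1) = 2
  deg(2) = 2
  deg(3) = 2
  deg(4) = 2
  deg(5) = 2
  deg(6) = 2

Step 2: Count vertices with odd degree:
  All vertices have even degree (0 odd-degree vertices)

Step 3: Apply Euler's theorem:
  - Eulerian circuit exists iff graph is connected and all vertices have even degree
  - Eulerian path exists iff graph is connected and has 0 or 2 odd-degree vertices

Graph is connected with 0 odd-degree vertices.
Both Eulerian circuit and Eulerian path exist.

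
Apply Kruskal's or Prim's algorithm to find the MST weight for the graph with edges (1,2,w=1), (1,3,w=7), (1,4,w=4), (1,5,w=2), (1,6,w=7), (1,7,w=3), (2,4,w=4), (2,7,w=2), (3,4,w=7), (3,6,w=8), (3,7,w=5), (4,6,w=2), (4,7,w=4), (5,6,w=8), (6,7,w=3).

Apply Kruskal's algorithm (sort edges by weight, add if no cycle):

Sorted edges by weight:
  (1,2) w=1
  (1,5) w=2
  (2,7) w=2
  (4,6) w=2
  (1,7) w=3
  (6,7) w=3
  (1,4) w=4
  (2,4) w=4
  (4,7) w=4
  (3,7) w=5
  (1,6) w=7
  (1,3) w=7
  (3,4) w=7
  (3,6) w=8
  (5,6) w=8

Add edge (1,2) w=1 -- no cycle. Running total: 1
Add edge (1,5) w=2 -- no cycle. Running total: 3
Add edge (2,7) w=2 -- no cycle. Running total: 5
Add edge (4,6) w=2 -- no cycle. Running total: 7
Skip edge (1,7) w=3 -- would create cycle
Add edge (6,7) w=3 -- no cycle. Running total: 10
Skip edge (1,4) w=4 -- would create cycle
Skip edge (2,4) w=4 -- would create cycle
Skip edge (4,7) w=4 -- would create cycle
Add edge (3,7) w=5 -- no cycle. Running total: 15

MST edges: (1,2,w=1), (1,5,w=2), (2,7,w=2), (4,6,w=2), (6,7,w=3), (3,7,w=5)
Total MST weight: 1 + 2 + 2 + 2 + 3 + 5 = 15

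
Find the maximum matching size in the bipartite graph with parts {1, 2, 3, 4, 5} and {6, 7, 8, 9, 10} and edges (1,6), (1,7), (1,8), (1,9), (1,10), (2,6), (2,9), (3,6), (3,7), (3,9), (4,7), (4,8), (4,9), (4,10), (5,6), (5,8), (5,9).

Step 1: List the neighbors of each left vertex:
  1: 6, 7, 8, 9, 10
  2: 6, 9
  3: 6, 7, 9
  4: 7, 8, 9, 10
  5: 6, 8, 9

Step 2: Greedily match left vertices, then look for augmenting paths:
  Match 1 -- 10
  Match 2 -- 9
  Match 3 -- 7
  Match 4 -- 8
  Match 5 -- 6
  No augmenting path remains.

Step 3: Verify this is maximum:
  Matching size 5 = min(|L|, |R|) = min(5, 5), which is an upper bound, so this matching is maximum.

Maximum matching: {(1,10), (2,9), (3,7), (4,8), (5,6)}
Size: 5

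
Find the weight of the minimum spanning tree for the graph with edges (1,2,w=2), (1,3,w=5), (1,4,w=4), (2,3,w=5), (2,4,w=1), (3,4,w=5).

Apply Kruskal's algorithm (sort edges by weight, add if no cycle):

Sorted edges by weight:
  (2,4) w=1
  (1,2) w=2
  (1,4) w=4
  (1,3) w=5
  (2,3) w=5
  (3,4) w=5

Add edge (2,4) w=1 -- no cycle. Running total: 1
Add edge (1,2) w=2 -- no cycle. Running total: 3
Skip edge (1,4) w=4 -- would create cycle
Add edge (1,3) w=5 -- no cycle. Running total: 8

MST edges: (2,4,w=1), (1,2,w=2), (1,3,w=5)
Total MST weight: 1 + 2 + 5 = 8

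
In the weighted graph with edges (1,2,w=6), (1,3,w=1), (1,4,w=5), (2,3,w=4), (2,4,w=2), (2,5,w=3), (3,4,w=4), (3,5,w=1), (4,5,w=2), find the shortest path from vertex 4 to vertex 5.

Step 1: Build adjacency list with weights:
  1: 2(w=6), 3(w=1), 4(w=5)
  2: 1(w=6), 3(w=4), 4(w=2), 5(w=3)
  3: 1(w=1), 2(w=4), 4(w=4), 5(w=1)
  4: 1(w=5), 2(w=2), 3(w=4), 5(w=2)
  5: 2(w=3), 3(w=1), 4(w=2)

Step 2: Apply Dijkstra's algorithm from vertex 4:
  Visit vertex 4 (distance=0)
    Update dist[1] = 5
    Update dist[2] = 2
    Update dist[3] = 4
    Update dist[5] = 2
  Visit vertex 2 (distance=2)
  Visit vertex 5 (distance=2)
    Update dist[3] = 3

Step 3: Shortest path: 4 -> 5
Total weight: 2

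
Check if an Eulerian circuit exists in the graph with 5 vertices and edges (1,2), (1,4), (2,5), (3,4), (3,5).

Step 1: Find the degree of each vertex:
  deg(1) = 2
  deg(2) = 2
  deg(3) = 2
  deg(4) = 2
  deg(5) = 2

Step 2: Count vertices with odd degree:
  All vertices have even degree (0 odd-degree vertices)

Step 3: Apply Euler's theorem:
  - Eulerian circuit exists iff graph is connected and all vertices have even degree
  - Eulerian path exists iff graph is connected and has 0 or 2 odd-degree vertices

Graph is connected with 0 odd-degree vertices.
Both Eulerian circuit and Eulerian path exist.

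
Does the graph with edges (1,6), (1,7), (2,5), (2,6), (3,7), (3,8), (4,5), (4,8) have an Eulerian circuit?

Step 1: Find the degree of each vertex:
  deg(1) = 2
  deg(2) = 2
  deg(3) = 2
  deg(4) = 2
  deg(5) = 2
  deg(6) = 2
  deg(7) = 2
  deg(8) = 2

Step 2: Count vertices with odd degree:
  All vertices have even degree (0 odd-degree vertices)

Step 3: Apply Euler's theorem:
  - Eulerian circuit exists iff graph is connected and all vertices have even degree
  - Eulerian path exists iff graph is connected and has 0 or 2 odd-degree vertices

Graph is connected with 0 odd-degree vertices.
Both Eulerian circuit and Eulerian path exist.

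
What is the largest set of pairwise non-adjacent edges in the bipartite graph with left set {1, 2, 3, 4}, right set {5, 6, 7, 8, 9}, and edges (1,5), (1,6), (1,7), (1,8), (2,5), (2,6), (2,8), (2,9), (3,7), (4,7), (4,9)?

Step 1: List the neighbors of each left vertex:
  1: 5, 6, 7, 8
  2: 5, 6, 8, 9
  3: 7
  4: 7, 9

Step 2: Greedily match left vertices, then look for augmenting paths:
  Match 1 -- 5
  Match 2 -- 6
  Match 3 -- 7
  Match 4 -- 9
  No augmenting path remains.

Step 3: Verify this is maximum:
  Matching size 4 = min(|L|, |R|) = min(4, 5), which is an upper bound, so this matching is maximum.

Maximum matching: {(1,5), (2,6), (3,7), (4,9)}
Size: 4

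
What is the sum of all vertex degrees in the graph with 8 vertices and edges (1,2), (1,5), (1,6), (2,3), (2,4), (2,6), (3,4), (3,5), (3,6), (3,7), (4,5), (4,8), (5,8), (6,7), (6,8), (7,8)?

Step 1: Count edges incident to each vertex:
  deg(1) = 3 (neighbors: 2, 5, 6)
  deg(2) = 4 (neighbors: 1, 3, 4, 6)
  deg(3) = 5 (neighbors: 2, 4, 5, 6, 7)
  deg(4) = 4 (neighbors: 2, 3, 5, 8)
  deg(5) = 4 (neighbors: 1, 3, 4, 8)
  deg(6) = 5 (neighbors: 1, 2, 3, 7, 8)
  deg(7) = 3 (neighbors: 3, 6, 8)
  deg(8) = 4 (neighbors: 4, 5, 6, 7)

Step 2: Sum all degrees:
  3 + 4 + 5 + 4 + 4 + 5 + 3 + 4 = 32

Verification: sum of degrees = 2 * |E| = 2 * 16 = 32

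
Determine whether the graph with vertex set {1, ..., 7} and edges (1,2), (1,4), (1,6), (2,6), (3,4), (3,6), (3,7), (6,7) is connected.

Step 1: Build adjacency list from edges:
  1: 2, 4, 6
  2: 1, 6
  3: 4, 6, 7
  4: 1, 3
  5: (none)
  6: 1, 2, 3, 7
  7: 3, 6

Step 2: Run BFS/DFS from vertex 1:
  Visited: {1, 2, 4, 6, 3, 7}
  Reached 6 of 7 vertices

Step 3: Only 6 of 7 vertices reached. Graph is disconnected.
Connected components: {1, 2, 3, 4, 6, 7}, {5}
Answer: No, the graph is not connected (2 components).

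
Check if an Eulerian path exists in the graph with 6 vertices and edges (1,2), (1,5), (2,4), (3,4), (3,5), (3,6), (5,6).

Step 1: Find the degree of each vertex:
  deg(1) = 2
  deg(2) = 2
  deg(3) = 3
  deg(4) = 2
  deg(5) = 3
  deg(6) = 2

Step 2: Count vertices with odd degree:
  Odd-degree vertices: 3, 5 (2 total)

Step 3: Apply Euler's theorem:
  - Eulerian circuit exists iff graph is connected and all vertices have even degree
  - Eulerian path exists iff graph is connected and has 0 or 2 odd-degree vertices

Graph is connected with exactly 2 odd-degree vertices (3, 5).
Eulerian path exists (starting and ending at the odd-degree vertices), but no Eulerian circuit.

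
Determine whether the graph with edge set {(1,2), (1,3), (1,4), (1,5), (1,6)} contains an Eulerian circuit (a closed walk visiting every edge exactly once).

Step 1: Find the degree of each vertex:
  deg(1) = 5
  deg(2) = 1
  deg(3) = 1
  deg(4) = 1
  deg(5) = 1
  deg(6) = 1

Step 2: Count vertices with odd degree:
  Odd-degree vertices: 1, 2, 3, 4, 5, 6 (6 total)

Step 3: Apply Euler's theorem:
  - Eulerian circuit exists iff graph is connected and all vertices have even degree
  - Eulerian path exists iff graph is connected and has 0 or 2 odd-degree vertices

Graph has 6 odd-degree vertices (need 0 or 2).
Neither Eulerian path nor Eulerian circuit exists.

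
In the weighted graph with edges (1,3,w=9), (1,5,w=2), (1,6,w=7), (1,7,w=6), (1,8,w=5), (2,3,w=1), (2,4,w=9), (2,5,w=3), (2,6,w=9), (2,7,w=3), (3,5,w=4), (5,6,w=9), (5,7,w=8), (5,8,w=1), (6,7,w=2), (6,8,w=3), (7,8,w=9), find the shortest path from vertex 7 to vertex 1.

Step 1: Build adjacency list with weights:
  1: 3(w=9), 5(w=2), 6(w=7), 7(w=6), 8(w=5)
  2: 3(w=1), 4(w=9), 5(w=3), 6(w=9), 7(w=3)
  3: 1(w=9), 2(w=1), 5(w=4)
  4: 2(w=9)
  5: 1(w=2), 2(w=3), 3(w=4), 6(w=9), 7(w=8), 8(w=1)
  6: 1(w=7), 2(w=9), 5(w=9), 7(w=2), 8(w=3)
  7: 1(w=6), 2(w=3), 5(w=8), 6(w=2), 8(w=9)
  8: 1(w=5), 5(w=1), 6(w=3), 7(w=9)

Step 2: Apply Dijkstra's algorithm from vertex 7:
  Visit vertex 7 (distance=0)
    Update dist[1] = 6
    Update dist[2] = 3
    Update dist[5] = 8
    Update dist[6] = 2
    Update dist[8] = 9
  Visit vertex 6 (distance=2)
    Update dist[8] = 5
  Visit vertex 2 (distance=3)
    Update dist[3] = 4
    Update dist[4] = 12
    Update dist[5] = 6
  Visit vertex 3 (distance=4)
  Visit vertex 8 (distance=5)
  Visit vertex 1 (distance=6)

Step 3: Shortest path: 7 -> 1
Total weight: 6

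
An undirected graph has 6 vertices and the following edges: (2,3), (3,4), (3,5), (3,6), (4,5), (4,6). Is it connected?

Step 1: Build adjacency list from edges:
  1: (none)
  2: 3
  3: 2, 4, 5, 6
  4: 3, 5, 6
  5: 3, 4
  6: 3, 4

Step 2: Run BFS/DFS from vertex 1:
  Visited: {1}
  Reached 1 of 6 vertices

Step 3: Only 1 of 6 vertices reached. Graph is disconnected.
Connected components: {1}, {2, 3, 4, 5, 6}
Answer: No, the graph is not connected (2 components).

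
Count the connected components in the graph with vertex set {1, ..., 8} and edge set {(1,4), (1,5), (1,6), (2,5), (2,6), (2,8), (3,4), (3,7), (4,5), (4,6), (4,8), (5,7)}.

Step 1: Build adjacency list from edges:
  1: 4, 5, 6
  2: 5, 6, 8
  3: 4, 7
  4: 1, 3, 5, 6, 8
  5: 1, 2, 4, 7
  6: 1, 2, 4
  7: 3, 5
  8: 2, 4

Step 2: Run BFS/DFS from vertex 1:
  Visited: {1, 4, 5, 6, 3, 8, 2, 7}
  Reached 8 of 8 vertices

Step 3: All 8 vertices reached from vertex 1, so the graph is connected.
Number of connected components: 1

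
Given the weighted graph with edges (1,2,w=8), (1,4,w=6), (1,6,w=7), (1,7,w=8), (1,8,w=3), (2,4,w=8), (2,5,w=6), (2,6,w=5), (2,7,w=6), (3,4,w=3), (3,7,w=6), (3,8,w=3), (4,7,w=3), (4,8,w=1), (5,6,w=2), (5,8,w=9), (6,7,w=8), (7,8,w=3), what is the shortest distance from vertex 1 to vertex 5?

Step 1: Build adjacency list with weights:
  1: 2(w=8), 4(w=6), 6(w=7), 7(w=8), 8(w=3)
  2: 1(w=8), 4(w=8), 5(w=6), 6(w=5), 7(w=6)
  3: 4(w=3), 7(w=6), 8(w=3)
  4: 1(w=6), 2(w=8), 3(w=3), 7(w=3), 8(w=1)
  5: 2(w=6), 6(w=2), 8(w=9)
  6: 1(w=7), 2(w=5), 5(w=2), 7(w=8)
  7: 1(w=8), 2(w=6), 3(w=6), 4(w=3), 6(w=8), 8(w=3)
  8: 1(w=3), 3(w=3), 4(w=1), 5(w=9), 7(w=3)

Step 2: Apply Dijkstra's algorithm from vertex 1:
  Visit vertex 1 (distance=0)
    Update dist[2] = 8
    Update dist[4] = 6
    Update dist[6] = 7
    Update dist[7] = 8
    Update dist[8] = 3
  Visit vertex 8 (distance=3)
    Update dist[3] = 6
    Update dist[4] = 4
    Update dist[5] = 12
    Update dist[7] = 6
  Visit vertex 4 (distance=4)
  Visit vertex 3 (distance=6)
  Visit vertex 7 (distance=6)
  Visit vertex 6 (distance=7)
    Update dist[5] = 9
  Visit vertex 2 (distance=8)
  Visit vertex 5 (distance=9)

Step 3: Shortest path: 1 -> 6 -> 5
Total weight: 7 + 2 = 9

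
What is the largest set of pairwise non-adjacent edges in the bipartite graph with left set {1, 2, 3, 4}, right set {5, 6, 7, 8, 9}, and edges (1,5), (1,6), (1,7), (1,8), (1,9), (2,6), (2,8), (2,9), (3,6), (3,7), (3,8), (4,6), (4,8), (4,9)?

Step 1: List the neighbors of each left vertex:
  1: 5, 6, 7, 8, 9
  2: 6, 8, 9
  3: 6, 7, 8
  4: 6, 8, 9

Step 2: Greedily match left vertices, then look for augmenting paths:
  Match 1 -- 5
  Match 2 -- 6
  Match 3 -- 7
  Match 4 -- 8
  No augmenting path remains.

Step 3: Verify this is maximum:
  Matching size 4 = min(|L|, |R|) = min(4, 5), which is an upper bound, so this matching is maximum.

Maximum matching: {(1,5), (2,6), (3,7), (4,8)}
Size: 4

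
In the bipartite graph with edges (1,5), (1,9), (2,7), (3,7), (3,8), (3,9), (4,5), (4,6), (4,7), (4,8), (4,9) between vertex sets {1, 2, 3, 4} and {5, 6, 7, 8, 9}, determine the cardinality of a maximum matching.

Step 1: List the neighbors of each left vertex:
  1: 5, 9
  2: 7
  3: 7, 8, 9
  4: 5, 6, 7, 8, 9

Step 2: Greedily match left vertices, then look for augmenting paths:
  Match 1 -- 5
  Match 2 -- 7
  Match 3 -- 8
  Match 4 -- 6
  No augmenting path remains.

Step 3: Verify this is maximum:
  Matching size 4 = min(|L|, |R|) = min(4, 5), which is an upper bound, so this matching is maximum.

Maximum matching: {(1,5), (2,7), (3,8), (4,6)}
Size: 4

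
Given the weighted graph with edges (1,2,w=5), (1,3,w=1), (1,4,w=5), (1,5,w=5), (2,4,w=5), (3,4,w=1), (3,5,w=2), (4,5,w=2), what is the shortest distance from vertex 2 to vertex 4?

Step 1: Build adjacency list with weights:
  1: 2(w=5), 3(w=1), 4(w=5), 5(w=5)
  2: 1(w=5), 4(w=5)
  3: 1(w=1), 4(w=1), 5(w=2)
  4: 1(w=5), 2(w=5), 3(w=1), 5(w=2)
  5: 1(w=5), 3(w=2), 4(w=2)

Step 2: Apply Dijkstra's algorithm from vertex 2:
  Visit vertex 2 (distance=0)
    Update dist[1] = 5
    Update dist[4] = 5
  Visit vertex 1 (distance=5)
    Update dist[3] = 6
    Update dist[5] = 10
  Visit vertex 4 (distance=5)
    Update dist[5] = 7

Step 3: Shortest path: 2 -> 4
Total weight: 5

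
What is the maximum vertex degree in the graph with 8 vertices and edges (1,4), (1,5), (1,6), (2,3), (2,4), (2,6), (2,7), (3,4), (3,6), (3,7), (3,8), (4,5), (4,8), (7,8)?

Step 1: Count edges incident to each vertex:
  deg(1) = 3 (neighbors: 4, 5, 6)
  deg(2) = 4 (neighbors: 3, 4, 6, 7)
  deg(3) = 5 (neighbors: 2, 4, 6, 7, 8)
  deg(4) = 5 (neighbors: 1, 2, 3, 5, 8)
  deg(5) = 2 (neighbors: 1, 4)
  deg(6) = 3 (neighbors: 1, 2, 3)
  deg(7) = 3 (neighbors: 2, 3, 8)
  deg(8) = 3 (neighbors: 3, 4, 7)

Step 2: Find maximum:
  max(3, 4, 5, 5, 2, 3, 3, 3) = 5 (vertex 3)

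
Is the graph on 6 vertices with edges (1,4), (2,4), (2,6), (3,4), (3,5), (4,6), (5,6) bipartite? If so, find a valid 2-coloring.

Step 1: Attempt 2-coloring using BFS:
  Start at vertex 1, assign color 0
  Color vertex 4 with color 1 (neighbor of 1)
  Color vertex 2 with color 0 (neighbor of 4)
  Color vertex 3 with color 0 (neighbor of 4)
  Color vertex 6 with color 0 (neighbor of 4)

Step 2: Conflict found! Vertices 2 and 6 are adjacent but have the same color.
This means the graph contains an odd cycle.

The graph is NOT bipartite.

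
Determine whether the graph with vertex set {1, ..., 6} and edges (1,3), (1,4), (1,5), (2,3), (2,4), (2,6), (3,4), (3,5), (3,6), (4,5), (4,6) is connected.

Step 1: Build adjacency list from edges:
  1: 3, 4, 5
  2: 3, 4, 6
  3: 1, 2, 4, 5, 6
  4: 1, 2, 3, 5, 6
  5: 1, 3, 4
  6: 2, 3, 4

Step 2: Run BFS/DFS from vertex 1:
  Visited: {1, 3, 4, 5, 2, 6}
  Reached 6 of 6 vertices

Step 3: All 6 vertices reached from vertex 1, so the graph is connected.
Answer: Yes, the graph is connected.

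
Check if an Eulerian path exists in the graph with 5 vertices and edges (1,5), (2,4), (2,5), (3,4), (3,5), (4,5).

Step 1: Find the degree of each vertex:
  deg(1) = 1
  deg(2) = 2
  deg(3) = 2
  deg(4) = 3
  deg(5) = 4

Step 2: Count vertices with odd degree:
  Odd-degree vertices: 1, 4 (2 total)

Step 3: Apply Euler's theorem:
  - Eulerian circuit exists iff graph is connected and all vertices have even degree
  - Eulerian path exists iff graph is connected and has 0 or 2 odd-degree vertices

Graph is connected with exactly 2 odd-degree vertices (1, 4).
Eulerian path exists (starting and ending at the odd-degree vertices), but no Eulerian circuit.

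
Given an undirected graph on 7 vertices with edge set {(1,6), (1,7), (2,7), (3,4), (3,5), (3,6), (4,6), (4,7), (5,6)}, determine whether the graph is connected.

Step 1: Build adjacency list from edges:
  1: 6, 7
  2: 7
  3: 4, 5, 6
  4: 3, 6, 7
  5: 3, 6
  6: 1, 3, 4, 5
  7: 1, 2, 4

Step 2: Run BFS/DFS from vertex 1:
  Visited: {1, 6, 7, 3, 4, 5, 2}
  Reached 7 of 7 vertices

Step 3: All 7 vertices reached from vertex 1, so the graph is connected.
Answer: Yes, the graph is connected.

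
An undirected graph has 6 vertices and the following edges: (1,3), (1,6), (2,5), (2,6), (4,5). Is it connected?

Step 1: Build adjacency list from edges:
  1: 3, 6
  2: 5, 6
  3: 1
  4: 5
  5: 2, 4
  6: 1, 2

Step 2: Run BFS/DFS from vertex 1:
  Visited: {1, 3, 6, 2, 5, 4}
  Reached 6 of 6 vertices

Step 3: All 6 vertices reached from vertex 1, so the graph is connected.
Answer: Yes, the graph is connected.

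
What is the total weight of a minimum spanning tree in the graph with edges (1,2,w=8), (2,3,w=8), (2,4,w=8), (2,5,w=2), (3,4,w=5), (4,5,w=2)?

Apply Kruskal's algorithm (sort edges by weight, add if no cycle):

Sorted edges by weight:
  (2,5) w=2
  (4,5) w=2
  (3,4) w=5
  (1,2) w=8
  (2,4) w=8
  (2,3) w=8

Add edge (2,5) w=2 -- no cycle. Running total: 2
Add edge (4,5) w=2 -- no cycle. Running total: 4
Add edge (3,4) w=5 -- no cycle. Running total: 9
Add edge (1,2) w=8 -- no cycle. Running total: 17

MST edges: (2,5,w=2), (4,5,w=2), (3,4,w=5), (1,2,w=8)
Total MST weight: 2 + 2 + 5 + 8 = 17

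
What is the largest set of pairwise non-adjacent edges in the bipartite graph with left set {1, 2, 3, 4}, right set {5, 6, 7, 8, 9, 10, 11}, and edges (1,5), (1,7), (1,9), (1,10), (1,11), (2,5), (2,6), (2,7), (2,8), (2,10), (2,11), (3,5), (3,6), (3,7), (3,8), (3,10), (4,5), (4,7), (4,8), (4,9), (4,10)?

Step 1: List the neighbors of each left vertex:
  1: 5, 7, 9, 10, 11
  2: 5, 6, 7, 8, 10, 11
  3: 5, 6, 7, 8, 10
  4: 5, 7, 8, 9, 10

Step 2: Greedily match left vertices, then look for augmenting paths:
  Match 1 -- 5
  Match 2 -- 6
  Match 3 -- 7
  Match 4 -- 8
  No augmenting path remains.

Step 3: Verify this is maximum:
  Matching size 4 = min(|L|, |R|) = min(4, 7), which is an upper bound, so this matching is maximum.

Maximum matching: {(1,5), (2,6), (3,7), (4,8)}
Size: 4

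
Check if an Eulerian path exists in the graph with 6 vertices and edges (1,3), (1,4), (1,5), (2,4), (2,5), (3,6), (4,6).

Step 1: Find the degree of each vertex:
  deg(1) = 3
  deg(2) = 2
  deg(3) = 2
  deg(4) = 3
  deg(5) = 2
  deg(6) = 2

Step 2: Count vertices with odd degree:
  Odd-degree vertices: 1, 4 (2 total)

Step 3: Apply Euler's theorem:
  - Eulerian circuit exists iff graph is connected and all vertices have even degree
  - Eulerian path exists iff graph is connected and has 0 or 2 odd-degree vertices

Graph is connected with exactly 2 odd-degree vertices (1, 4).
Eulerian path exists (starting and ending at the odd-degree vertices), but no Eulerian circuit.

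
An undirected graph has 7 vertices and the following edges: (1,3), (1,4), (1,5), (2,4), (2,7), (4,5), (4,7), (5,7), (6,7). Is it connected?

Step 1: Build adjacency list from edges:
  1: 3, 4, 5
  2: 4, 7
  3: 1
  4: 1, 2, 5, 7
  5: 1, 4, 7
  6: 7
  7: 2, 4, 5, 6

Step 2: Run BFS/DFS from vertex 1:
  Visited: {1, 3, 4, 5, 2, 7, 6}
  Reached 7 of 7 vertices

Step 3: All 7 vertices reached from vertex 1, so the graph is connected.
Answer: Yes, the graph is connected.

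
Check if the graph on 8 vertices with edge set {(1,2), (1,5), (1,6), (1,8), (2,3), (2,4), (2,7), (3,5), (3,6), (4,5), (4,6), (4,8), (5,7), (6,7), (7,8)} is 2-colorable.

Step 1: Attempt 2-coloring using BFS:
  Start at vertex 1, assign color 0
  Color vertex 2 with color 1 (neighbor of 1)
  Color vertex 5 with color 1 (neighbor of 1)
  Color vertex 6 with color 1 (neighbor of 1)
  Color vertex 8 with color 1 (neighbor of 1)
  Color vertex 3 with color 0 (neighbor of 2)
  Color vertex 4 with color 0 (neighbor of 2)
  Color vertex 7 with color 0 (neighbor of 2)

Step 2: 2-coloring succeeded. No conflicts found.
  Set A (color 0): {1, 3, 4, 7}
  Set B (color 1): {2, 5, 6, 8}

The graph is bipartite with partition {1, 3, 4, 7}, {2, 5, 6, 8}.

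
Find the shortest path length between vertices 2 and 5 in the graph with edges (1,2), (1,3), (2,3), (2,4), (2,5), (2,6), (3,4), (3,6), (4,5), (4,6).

Step 1: Build adjacency list:
  1: 2, 3
  2: 1, 3, 4, 5, 6
  3: 1, 2, 4, 6
  4: 2, 3, 5, 6
  5: 2, 4
  6: 2, 3, 4

Step 2: BFS from vertex 2 to find shortest path to 5:
  vertex 1 reached at distance 1
  vertex 3 reached at distance 1
  vertex 4 reached at distance 1
  vertex 5 reached at distance 1

Step 3: Shortest path: 2 -> 5
Path length: 1 edge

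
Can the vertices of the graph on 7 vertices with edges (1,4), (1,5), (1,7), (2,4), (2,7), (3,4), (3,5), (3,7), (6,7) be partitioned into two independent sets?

Step 1: Attempt 2-coloring using BFS:
  Start at vertex 1, assign color 0
  Color vertex 4 with color 1 (neighbor of 1)
  Color vertex 5 with color 1 (neighbor of 1)
  Color vertex 7 with color 1 (neighbor of 1)
  Color vertex 2 with color 0 (neighbor of 4)
  Color vertex 3 with color 0 (neighbor of 4)
  Color vertex 6 with color 0 (neighbor of 7)

Step 2: 2-coloring succeeded. No conflicts found.
  Set A (color 0): {1, 2, 3, 6}
  Set B (color 1): {4, 5, 7}

The graph is bipartite with partition {1, 2, 3, 6}, {4, 5, 7}.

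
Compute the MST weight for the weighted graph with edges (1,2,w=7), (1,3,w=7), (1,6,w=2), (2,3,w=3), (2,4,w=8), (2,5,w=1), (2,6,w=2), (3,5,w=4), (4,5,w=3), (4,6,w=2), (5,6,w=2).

Apply Kruskal's algorithm (sort edges by weight, add if no cycle):

Sorted edges by weight:
  (2,5) w=1
  (1,6) w=2
  (2,6) w=2
  (4,6) w=2
  (5,6) w=2
  (2,3) w=3
  (4,5) w=3
  (3,5) w=4
  (1,2) w=7
  (1,3) w=7
  (2,4) w=8

Add edge (2,5) w=1 -- no cycle. Running total: 1
Add edge (1,6) w=2 -- no cycle. Running total: 3
Add edge (2,6) w=2 -- no cycle. Running total: 5
Add edge (4,6) w=2 -- no cycle. Running total: 7
Skip edge (5,6) w=2 -- would create cycle
Add edge (2,3) w=3 -- no cycle. Running total: 10

MST edges: (2,5,w=1), (1,6,w=2), (2,6,w=2), (4,6,w=2), (2,3,w=3)
Total MST weight: 1 + 2 + 2 + 2 + 3 = 10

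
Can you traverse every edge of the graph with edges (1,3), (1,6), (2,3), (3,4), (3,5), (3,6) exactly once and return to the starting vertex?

Step 1: Find the degree of each vertex:
  deg(1) = 2
  deg(2) = 1
  deg(3) = 5
  deg(4) = 1
  deg(5) = 1
  deg(6) = 2

Step 2: Count vertices with odd degree:
  Odd-degree vertices: 2, 3, 4, 5 (4 total)

Step 3: Apply Euler's theorem:
  - Eulerian circuit exists iff graph is connected and all vertices have even degree
  - Eulerian path exists iff graph is connected and has 0 or 2 odd-degree vertices

Graph has 4 odd-degree vertices (need 0 or 2).
Neither Eulerian path nor Eulerian circuit exists.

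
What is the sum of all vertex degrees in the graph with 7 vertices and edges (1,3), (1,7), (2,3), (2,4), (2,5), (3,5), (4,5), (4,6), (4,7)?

Step 1: Count edges incident to each vertex:
  deg(1) = 2 (neighbors: 3, 7)
  deg(2) = 3 (neighbors: 3, 4, 5)
  deg(3) = 3 (neighbors: 1, 2, 5)
  deg(4) = 4 (neighbors: 2, 5, 6, 7)
  deg(5) = 3 (neighbors: 2, 3, 4)
  deg(6) = 1 (neighbors: 4)
  deg(7) = 2 (neighbors: 1, 4)

Step 2: Sum all degrees:
  2 + 3 + 3 + 4 + 3 + 1 + 2 = 18

Verification: sum of degrees = 2 * |E| = 2 * 9 = 18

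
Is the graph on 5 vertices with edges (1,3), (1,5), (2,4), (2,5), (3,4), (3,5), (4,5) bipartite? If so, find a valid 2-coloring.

Step 1: Attempt 2-coloring using BFS:
  Start at vertex 1, assign color 0
  Color vertex 3 with color 1 (neighbor of 1)
  Color vertex 5 with color 1 (neighbor of 1)
  Color vertex 4 with color 0 (neighbor of 3)

Step 2: Conflict found! Vertices 3 and 5 are adjacent but have the same color.
This means the graph contains an odd cycle.

The graph is NOT bipartite.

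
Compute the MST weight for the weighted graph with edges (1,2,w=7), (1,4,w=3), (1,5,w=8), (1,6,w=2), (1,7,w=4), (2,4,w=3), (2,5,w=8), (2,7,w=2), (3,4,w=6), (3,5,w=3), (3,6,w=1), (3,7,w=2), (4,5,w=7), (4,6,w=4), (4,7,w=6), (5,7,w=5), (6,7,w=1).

Apply Kruskal's algorithm (sort edges by weight, add if no cycle):

Sorted edges by weight:
  (3,6) w=1
  (6,7) w=1
  (1,6) w=2
  (2,7) w=2
  (3,7) w=2
  (1,4) w=3
  (2,4) w=3
  (3,5) w=3
  (1,7) w=4
  (4,6) w=4
  (5,7) w=5
  (3,4) w=6
  (4,7) w=6
  (1,2) w=7
  (4,5) w=7
  (1,5) w=8
  (2,5) w=8

Add edge (3,6) w=1 -- no cycle. Running total: 1
Add edge (6,7) w=1 -- no cycle. Running total: 2
Add edge (1,6) w=2 -- no cycle. Running total: 4
Add edge (2,7) w=2 -- no cycle. Running total: 6
Skip edge (3,7) w=2 -- would create cycle
Add edge (1,4) w=3 -- no cycle. Running total: 9
Skip edge (2,4) w=3 -- would create cycle
Add edge (3,5) w=3 -- no cycle. Running total: 12

MST edges: (3,6,w=1), (6,7,w=1), (1,6,w=2), (2,7,w=2), (1,4,w=3), (3,5,w=3)
Total MST weight: 1 + 1 + 2 + 2 + 3 + 3 = 12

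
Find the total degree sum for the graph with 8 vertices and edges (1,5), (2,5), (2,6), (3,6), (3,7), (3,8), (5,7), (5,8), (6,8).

Step 1: Count edges incident to each vertex:
  deg(1) = 1 (neighbors: 5)
  deg(2) = 2 (neighbors: 5, 6)
  deg(3) = 3 (neighbors: 6, 7, 8)
  deg(4) = 0 (neighbors: none)
  deg(5) = 4 (neighbors: 1, 2, 7, 8)
  deg(6) = 3 (neighbors: 2, 3, 8)
  deg(7) = 2 (neighbors: 3, 5)
  deg(8) = 3 (neighbors: 3, 5, 6)

Step 2: Sum all degrees:
  1 + 2 + 3 + 0 + 4 + 3 + 2 + 3 = 18

Verification: sum of degrees = 2 * |E| = 2 * 9 = 18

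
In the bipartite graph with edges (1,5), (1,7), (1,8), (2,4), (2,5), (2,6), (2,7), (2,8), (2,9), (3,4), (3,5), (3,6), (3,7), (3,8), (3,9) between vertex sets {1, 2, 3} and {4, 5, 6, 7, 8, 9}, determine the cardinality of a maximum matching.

Step 1: List the neighbors of each left vertex:
  1: 5, 7, 8
  2: 4, 5, 6, 7, 8, 9
  3: 4, 5, 6, 7, 8, 9

Step 2: Greedily match left vertices, then look for augmenting paths:
  Match 1 -- 5
  Match 2 -- 4
  Match 3 -- 6
  No augmenting path remains.

Step 3: Verify this is maximum:
  Matching size 3 = min(|L|, |R|) = min(3, 6), which is an upper bound, so this matching is maximum.

Maximum matching: {(1,5), (2,4), (3,6)}
Size: 3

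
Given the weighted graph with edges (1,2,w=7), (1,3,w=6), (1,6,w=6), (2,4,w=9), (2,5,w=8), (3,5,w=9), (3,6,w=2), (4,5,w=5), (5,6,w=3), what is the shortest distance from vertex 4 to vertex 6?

Step 1: Build adjacency list with weights:
  1: 2(w=7), 3(w=6), 6(w=6)
  2: 1(w=7), 4(w=9), 5(w=8)
  3: 1(w=6), 5(w=9), 6(w=2)
  4: 2(w=9), 5(w=5)
  5: 2(w=8), 3(w=9), 4(w=5), 6(w=3)
  6: 1(w=6), 3(w=2), 5(w=3)

Step 2: Apply Dijkstra's algorithm from vertex 4:
  Visit vertex 4 (distance=0)
    Update dist[2] = 9
    Update dist[5] = 5
  Visit vertex 5 (distance=5)
    Update dist[3] = 14
    Update dist[6] = 8
  Visit vertex 6 (distance=8)
    Update dist[1] = 14
    Update dist[3] = 10

Step 3: Shortest path: 4 -> 5 -> 6
Total weight: 5 + 3 = 8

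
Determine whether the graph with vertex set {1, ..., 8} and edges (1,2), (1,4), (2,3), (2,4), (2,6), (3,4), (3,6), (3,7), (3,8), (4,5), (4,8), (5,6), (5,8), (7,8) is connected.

Step 1: Build adjacency list from edges:
  1: 2, 4
  2: 1, 3, 4, 6
  3: 2, 4, 6, 7, 8
  4: 1, 2, 3, 5, 8
  5: 4, 6, 8
  6: 2, 3, 5
  7: 3, 8
  8: 3, 4, 5, 7

Step 2: Run BFS/DFS from vertex 1:
  Visited: {1, 2, 4, 3, 6, 5, 8, 7}
  Reached 8 of 8 vertices

Step 3: All 8 vertices reached from vertex 1, so the graph is connected.
Answer: Yes, the graph is connected.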